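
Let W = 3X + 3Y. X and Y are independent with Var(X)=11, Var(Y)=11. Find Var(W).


Independence => Cov(X,Y)=0
Var(3X + 3Y) = 3^2*Var(X) + 3^2*Var(Y)
= 9*11 + 9*11 = 198

198


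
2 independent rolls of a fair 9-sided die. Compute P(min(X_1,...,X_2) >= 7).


P(min >= 7) = P(all X_i >= 7) = (P(X_1 >= 7))^2
= (3/9)^2 = (1/3)^2 = 1/9

1/9


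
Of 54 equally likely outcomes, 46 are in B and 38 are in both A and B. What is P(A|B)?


P(A|B) = P(A∩B)/P(B) = (38/54)/(46/54) = 38/46 = 19/23

19/23


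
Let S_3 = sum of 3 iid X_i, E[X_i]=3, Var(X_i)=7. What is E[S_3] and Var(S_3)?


E[S_n] = n*mu = 3*3 = 9
Var(S_n) = n*sigma^2 = 3*7 = 21

E[S_3]=9, Var(S_3)=21


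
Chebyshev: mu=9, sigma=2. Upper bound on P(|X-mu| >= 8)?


k = 8/2 = 4
Chebyshev: P(|X-mu| >= k*sigma) <= 1/k^2 = 1/4^2 = 1/16

1/16


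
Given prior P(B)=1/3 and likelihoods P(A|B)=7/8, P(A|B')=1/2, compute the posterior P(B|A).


P(A) = P(A|B)P(B) + P(A|B')P(B') = 7/8*1/3 + 1/2*2/3 = 5/8
P(B|A) = P(A|B)P(B)/P(A) = (7/24)/(5/8) = 7/15

7/15


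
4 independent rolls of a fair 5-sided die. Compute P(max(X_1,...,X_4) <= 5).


P(max <= 5) = P(all X_i <= 5) = (P(X_1 <= 5))^4
= (5/5)^4 = 1^4 = 1

1


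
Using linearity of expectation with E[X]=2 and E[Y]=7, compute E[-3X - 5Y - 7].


E[-3X - 5Y - 7] = -3*E[X] - 5*E[Y] - 7
= (-3)*(2) + (-5)*(7) + (-7)
= -6 - 35 - 7 = -48

-48


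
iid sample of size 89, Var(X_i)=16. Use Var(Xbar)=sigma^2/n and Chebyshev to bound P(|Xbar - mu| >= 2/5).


Var(Xbar) = Var(X)/n = 16/89
Chebyshev: P(|Xbar-mu| >= 2/5) <= Var(Xbar)/(2/5)^2 = (16/89)/(4/25) = 100/89
Bound exceeds 1, so trivial bound: 1

1


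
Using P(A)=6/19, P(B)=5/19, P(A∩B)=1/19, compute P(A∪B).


P(A∪B) = P(A) + P(B) - P(A∩B)
= 6/19 + 5/19 - 1/19 = 10/19

10/19


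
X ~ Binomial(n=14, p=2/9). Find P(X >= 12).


P(X>=12) = P(X=12) + P(X=13) + P(X=14)
= 18264064/22876792454961 + 802816/22876792454961 + 16384/22876792454961
= 6361088/7625597484987

6361088/7625597484987


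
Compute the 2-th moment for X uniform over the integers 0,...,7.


E[X^2] = (1/8) * sum(x^2 for x=0..7)
= 140/8 = 35/2

35/2


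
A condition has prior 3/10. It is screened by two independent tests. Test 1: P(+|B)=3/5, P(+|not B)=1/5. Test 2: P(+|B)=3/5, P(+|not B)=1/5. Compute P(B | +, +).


After test 1: P(+) = 3/5*3/10 + 1/5*7/10 = 8/25
P(B|+) = (9/50)/(8/25) = 9/16
After test 2 (use post1 as new prior): P(+) = 3/5*9/16 + 1/5*7/16 = 17/40
P(B|+,+) = (27/80)/(17/40) = 27/34

27/34


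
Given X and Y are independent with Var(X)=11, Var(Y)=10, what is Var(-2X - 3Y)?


Independence => Cov(X,Y)=0
Var(-2X - 3Y) = (-2)^2*Var(X) + (-3)^2*Var(Y)
= 4*11 + 9*10 = 134

134


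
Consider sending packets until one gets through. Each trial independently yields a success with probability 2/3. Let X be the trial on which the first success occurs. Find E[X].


For geometric (trials until first success), E[X] = 1/p = 1/(2/3) = 3/2

3/2


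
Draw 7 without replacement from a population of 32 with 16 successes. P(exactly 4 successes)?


P(X=4) = C(16,4)*C(16,3) / C(32,7)
= 1820*560 / 3365856
= 1019200/3365856 = 2450/8091

2450/8091


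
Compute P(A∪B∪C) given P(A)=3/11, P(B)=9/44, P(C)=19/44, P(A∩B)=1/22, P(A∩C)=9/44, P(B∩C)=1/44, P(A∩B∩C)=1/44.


P(A∪B∪C) = P(A)+P(B)+P(C) - P(AB)-P(AC)-P(BC) + P(ABC)
= 3/11+9/44+19/44 - 1/22-9/44-1/44 + 1/44
= 29/44

29/44


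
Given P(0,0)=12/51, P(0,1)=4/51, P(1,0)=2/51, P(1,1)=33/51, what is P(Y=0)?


P(Y=0) = P(0,0)+P(1,0) = 12/51 + 2/51 = 14/51

14/51


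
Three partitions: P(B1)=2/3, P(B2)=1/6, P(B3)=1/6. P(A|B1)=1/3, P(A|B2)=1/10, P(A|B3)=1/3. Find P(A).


P(A) = P(A|B1)P(B1) + P(A|B2)P(B2) + P(A|B3)P(B3)
= 1/3*2/3 + 1/10*1/6 + 1/3*1/6
= 2/9 + 1/60 + 1/18 = 53/180

53/180


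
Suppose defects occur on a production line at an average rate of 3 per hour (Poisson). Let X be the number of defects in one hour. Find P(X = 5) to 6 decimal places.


P(X=5) = e^(-3) * 3^5 / 5!
≈ 0.04978706837 * 243 / 120
≈ 0.100819

0.100819


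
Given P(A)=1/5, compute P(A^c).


P(A') = 1 - P(A) = 1 - 1/5 = 4/5

4/5


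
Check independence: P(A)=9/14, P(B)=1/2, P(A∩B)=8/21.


P(A)*P(B) = 9/14*1/2 = 9/28
P(A∩B) = 8/21 != 9/28, so not independent

No, A and B are not independent


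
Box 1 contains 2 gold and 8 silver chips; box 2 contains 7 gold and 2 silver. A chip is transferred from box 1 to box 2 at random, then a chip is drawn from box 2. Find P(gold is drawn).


P(transfer gold) = 2/10 = 1/5; P(transfer silver) = 4/5
If gold transferred: Urn II has 8 gold of 10, so P(gold|gold moved) = 4/5
If silver transferred: Urn II has 7 gold of 10, so P(gold|silver moved) = 7/10
By total probability: P(gold) = 1/5*4/5 + 4/5*7/10 = 18/25

18/25


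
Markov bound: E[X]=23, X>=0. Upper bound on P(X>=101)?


Markov: P(X >= a) <= E[X]/a
P(X >= 101) <= 23/101

23/101


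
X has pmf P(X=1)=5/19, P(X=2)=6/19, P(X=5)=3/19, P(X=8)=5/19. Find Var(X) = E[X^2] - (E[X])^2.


E[X] = 72/19, E[X^2] = 424/19
Var(X) = E[X^2] - (E[X])^2 = 424/19 - (72/19)^2 = 2872/361

2872/361


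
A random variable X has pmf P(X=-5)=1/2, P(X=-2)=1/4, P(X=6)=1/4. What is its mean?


E[X] = sum(x * P(x))
= -5*1/2 - 2*1/4 + 6*1/4
= -3/2

-3/2


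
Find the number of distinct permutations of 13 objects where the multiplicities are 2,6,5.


13! = 6227020800
Denominator: 2!=2 * 6!=720 * 5!=120
Coefficient = 6227020800 / 172800 = 36036

36036


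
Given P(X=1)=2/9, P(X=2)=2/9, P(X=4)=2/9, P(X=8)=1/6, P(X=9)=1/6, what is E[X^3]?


E[X^3] = sum(g(x)*P(x))
= 1*2/9 + 8*2/9 + 64*2/9 + 512*1/6 + 729*1/6
= 4015/18

4015/18


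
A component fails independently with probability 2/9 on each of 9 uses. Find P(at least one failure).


P(at least one) = 1 - P(none)
P(none) = (1 - 2/9)^9 = (7/9)^9 = 40353607/387420489
P(at least one) = 1 - 40353607/387420489 = 347066882/387420489

347066882/387420489


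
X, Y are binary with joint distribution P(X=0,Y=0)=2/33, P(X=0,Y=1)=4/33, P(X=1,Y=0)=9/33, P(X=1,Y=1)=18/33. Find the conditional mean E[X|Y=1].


P(Y=1) = 22/33
E[X|Y=1] = (0*4 + 1*18)/22 = 18/22 = 9/11

9/11


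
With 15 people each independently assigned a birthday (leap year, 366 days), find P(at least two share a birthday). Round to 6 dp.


P(all different) = prod((366-i)/366 for i=0..14) = 0.747702
P(at least one match) = 1 - 0.747702 = 0.252298

0.252298


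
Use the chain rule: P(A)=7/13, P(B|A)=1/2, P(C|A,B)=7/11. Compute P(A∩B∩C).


P(A∩B∩C) = P(A) * P(B|A) * P(C|A∩B)
= 7/13 * 1/2 * 7/11
= 7/26 * 7/11 = 49/286

49/286


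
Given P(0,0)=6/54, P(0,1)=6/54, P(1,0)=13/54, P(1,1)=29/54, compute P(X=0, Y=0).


Read from table: P(X=0, Y=0) = 6/54 = 1/9

1/9


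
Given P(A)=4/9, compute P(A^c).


P(A') = 1 - P(A) = 1 - 4/9 = 5/9

5/9


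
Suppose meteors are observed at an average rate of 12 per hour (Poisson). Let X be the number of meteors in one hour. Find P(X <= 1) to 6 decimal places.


P(X<=1) = e^(-12)*12^0/0! + e^(-12)*12^1/1!
≈ 0.0000061442 + 0.0000737305
= 0.0000798747
≈ 0.000080

0.000080


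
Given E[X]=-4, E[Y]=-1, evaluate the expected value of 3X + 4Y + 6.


E[3X + 4Y + 6] = 3*E[X] + 4*E[Y] + 6
= (3)*(-4) + (4)*(-1) + (6)
= -12 - 4 + 6 = -10

-10


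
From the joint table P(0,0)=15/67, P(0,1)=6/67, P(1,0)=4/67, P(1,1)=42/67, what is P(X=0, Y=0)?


Read from table: P(X=0, Y=0) = 15/67

15/67


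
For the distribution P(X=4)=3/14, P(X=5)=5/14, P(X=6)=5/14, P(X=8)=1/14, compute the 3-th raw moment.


E[X^3] = sum(x^3 * P(x))
= 64*3/14 + 125*5/14 + 216*5/14 + 512*1/14
= 2409/14

2409/14


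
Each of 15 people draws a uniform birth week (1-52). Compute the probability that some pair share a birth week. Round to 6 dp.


P(all different) = prod((52-i)/52 for i=0..14) = 0.106626
P(at least one match) = 1 - 0.106626 = 0.893374

0.893374


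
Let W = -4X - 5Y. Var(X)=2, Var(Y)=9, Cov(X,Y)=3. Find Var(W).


Var(-4X - 5Y) = (-4)^2*Var(X) + (-5)^2*Var(Y) + 2*(-4)*(-5)*Cov(X,Y)
= 16*2 + 25*9 + 40*3
= 32 + 225 + 120 = 377

377


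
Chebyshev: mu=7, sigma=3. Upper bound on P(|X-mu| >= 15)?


k = 15/3 = 5
Chebyshev: P(|X-mu| >= k*sigma) <= 1/k^2 = 1/5^2 = 1/25

1/25


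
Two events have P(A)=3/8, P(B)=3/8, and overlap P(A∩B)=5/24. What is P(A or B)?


P(A∪B) = P(A) + P(B) - P(A∩B)
= 3/8 + 3/8 - 5/24 = 13/24

13/24


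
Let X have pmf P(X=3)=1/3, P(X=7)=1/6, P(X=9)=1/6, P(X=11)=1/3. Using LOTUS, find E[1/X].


E[1/X] = sum(g(x)*P(x))
= 1/3*1/3 + 1/7*1/6 + 1/9*1/6 + 1/11*1/3
= 382/2079

382/2079


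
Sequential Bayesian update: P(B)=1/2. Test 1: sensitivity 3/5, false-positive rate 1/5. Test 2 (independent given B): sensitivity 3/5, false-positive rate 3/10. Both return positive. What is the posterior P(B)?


After test 1: P(+) = 3/5*1/2 + 1/5*1/2 = 2/5
P(B|+) = (3/10)/(2/5) = 3/4
After test 2 (use post1 as new prior): P(+) = 3/5*3/4 + 3/10*1/4 = 21/40
P(B|+,+) = (9/20)/(21/40) = 6/7

6/7


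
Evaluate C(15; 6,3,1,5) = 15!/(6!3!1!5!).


15! = 1307674368000
Denominator: 6!=720 * 3!=6 * 1!=1 * 5!=120
Coefficient = 1307674368000 / 518400 = 2522520

2522520


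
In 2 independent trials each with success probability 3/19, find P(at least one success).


P(at least one) = 1 - P(none)
P(none) = (1 - 3/19)^2 = (16/19)^2 = 256/361
P(at least one) = 1 - 256/361 = 105/361

105/361


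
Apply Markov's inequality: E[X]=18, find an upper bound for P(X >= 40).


Markov: P(X >= a) <= E[X]/a
P(X >= 40) <= 18/40 = 9/20

9/20


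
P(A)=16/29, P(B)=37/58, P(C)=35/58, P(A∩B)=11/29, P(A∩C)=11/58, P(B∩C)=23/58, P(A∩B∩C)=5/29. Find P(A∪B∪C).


P(A∪B∪C) = P(A)+P(B)+P(C) - P(AB)-P(AC)-P(BC) + P(ABC)
= 16/29+37/58+35/58 - 11/29-11/58-23/58 + 5/29
= 1

1


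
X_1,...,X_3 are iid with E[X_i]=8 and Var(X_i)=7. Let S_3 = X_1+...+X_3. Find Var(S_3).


By independence, Var(S_n) = n*Var(X_1) = 3*7 = 21

21


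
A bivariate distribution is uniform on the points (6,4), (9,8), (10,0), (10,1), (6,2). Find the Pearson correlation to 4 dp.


Cov(X,Y) = -1.0000, Var(X) = 3.3600, Var(Y) = 8.0000
rho = Cov/(sqrt(VarX)*sqrt(VarY)) = -0.1929

-0.1929


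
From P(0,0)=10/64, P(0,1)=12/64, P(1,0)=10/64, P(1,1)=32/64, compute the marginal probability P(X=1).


P(X=1) = P(1,0)+P(1,1) = 10/64 + 32/64 = 42/64 = 21/32

21/32


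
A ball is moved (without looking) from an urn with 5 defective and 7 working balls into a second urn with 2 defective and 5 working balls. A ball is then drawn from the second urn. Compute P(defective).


P(transfer defective) = 5/12; P(transfer working) = 7/12
If defective transferred: Urn II has 3 defective of 8, so P(defective|defective moved) = 3/8
If working transferred: Urn II has 2 defective of 8, so P(defective|working moved) = 1/4
By total probability: P(defective) = 5/12*3/8 + 7/12*1/4 = 29/96

29/96


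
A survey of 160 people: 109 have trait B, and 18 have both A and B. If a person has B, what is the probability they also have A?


P(A|B) = P(A∩B)/P(B) = (18/160)/(109/160) = 18/109

18/109


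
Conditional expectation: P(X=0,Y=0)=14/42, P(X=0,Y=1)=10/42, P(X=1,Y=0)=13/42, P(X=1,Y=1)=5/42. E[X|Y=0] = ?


P(Y=0) = 27/42
E[X|Y=0] = (0*14 + 1*13)/27 = 13/27

13/27


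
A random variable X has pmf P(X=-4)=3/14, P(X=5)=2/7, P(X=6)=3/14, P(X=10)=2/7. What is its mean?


E[X] = sum(x * P(x))
= -4*3/14 + 5*2/7 + 6*3/14 + 10*2/7
= 33/7

33/7


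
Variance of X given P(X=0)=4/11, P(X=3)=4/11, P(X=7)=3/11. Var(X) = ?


E[X] = 3, E[X^2] = 183/11
Var(X) = E[X^2] - (E[X])^2 = 183/11 - (3)^2 = 84/11

84/11


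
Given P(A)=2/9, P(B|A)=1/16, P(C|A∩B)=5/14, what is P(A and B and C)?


P(A∩B∩C) = P(A) * P(B|A) * P(C|A∩B)
= 2/9 * 1/16 * 5/14
= 1/72 * 5/14 = 5/1008

5/1008


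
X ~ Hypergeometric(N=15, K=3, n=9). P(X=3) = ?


P(X=3) = C(3,3)*C(12,6) / C(15,9)
= 1*924 / 5005
= 924/5005 = 12/65

12/65


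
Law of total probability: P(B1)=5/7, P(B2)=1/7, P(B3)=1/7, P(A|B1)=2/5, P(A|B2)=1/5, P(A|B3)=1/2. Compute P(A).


P(A) = P(A|B1)P(B1) + P(A|B2)P(B2) + P(A|B3)P(B3)
= 2/5*5/7 + 1/5*1/7 + 1/2*1/7
= 2/7 + 1/35 + 1/14 = 27/70

27/70


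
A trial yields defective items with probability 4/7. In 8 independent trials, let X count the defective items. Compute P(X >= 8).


P(X>=8) = P(X=8)
= 65536/5764801
= 65536/5764801

65536/5764801


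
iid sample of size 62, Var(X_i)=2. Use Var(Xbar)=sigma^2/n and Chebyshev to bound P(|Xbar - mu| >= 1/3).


Var(Xbar) = Var(X)/n = 2/62
Chebyshev: P(|Xbar-mu| >= 1/3) <= Var(Xbar)/(1/3)^2 = (1/31)/(1/9) = 9/31

9/31


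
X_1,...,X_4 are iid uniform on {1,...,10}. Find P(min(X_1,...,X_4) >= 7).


P(min >= 7) = P(all X_i >= 7) = (P(X_1 >= 7))^4
= (4/10)^4 = (2/5)^4 = 16/625

16/625


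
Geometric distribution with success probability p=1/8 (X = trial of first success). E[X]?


For geometric (trials until first success), E[X] = 1/p = 1/(1/8) = 8

8


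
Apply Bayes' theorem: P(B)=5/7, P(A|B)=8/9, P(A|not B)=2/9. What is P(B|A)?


P(A) = P(A|B)P(B) + P(A|B')P(B') = 8/9*5/7 + 2/9*2/7 = 44/63
P(B|A) = P(A|B)P(B)/P(A) = (40/63)/(44/63) = 10/11

10/11


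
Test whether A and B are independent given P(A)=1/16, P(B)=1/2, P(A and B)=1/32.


P(A)*P(B) = 1/16*1/2 = 1/32
P(A∩B) = 1/32, which equals P(A)P(B), so independent

Yes, A and B are independent


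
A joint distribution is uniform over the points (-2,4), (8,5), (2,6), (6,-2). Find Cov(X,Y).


E[X]=7/2, E[Y]=13/4, E[XY]=8
Cov(X,Y) = E[XY] - E[X]E[Y] = 8 - 7/2*13/4 = -27/8

-27/8


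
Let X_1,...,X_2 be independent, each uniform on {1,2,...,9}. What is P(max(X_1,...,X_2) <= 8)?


P(max <= 8) = P(all X_i <= 8) = (P(X_1 <= 8))^2
= (8/9)^2 = 64/81

64/81


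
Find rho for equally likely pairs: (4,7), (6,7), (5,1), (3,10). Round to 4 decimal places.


Cov(X,Y) = -1.8750, Var(X) = 1.2500, Var(Y) = 10.6875
rho = Cov/(sqrt(VarX)*sqrt(VarY)) = -0.5130

-0.5130


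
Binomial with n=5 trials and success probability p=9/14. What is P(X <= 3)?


P(X<=3) = P(X=0) + P(X=1) + P(X=2) + P(X=3)
= 3125/537824 + 28125/537824 + 50625/268912 + 91125/268912
= 157375/268912

157375/268912


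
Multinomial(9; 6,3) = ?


9! = 362880
Denominator: 6!=720 * 3!=6
Coefficient = 362880 / 4320 = 84

84


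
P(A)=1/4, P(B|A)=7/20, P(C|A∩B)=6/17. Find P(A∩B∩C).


P(A∩B∩C) = P(A) * P(B|A) * P(C|A∩B)
= 1/4 * 7/20 * 6/17
= 7/80 * 6/17 = 21/680

21/680


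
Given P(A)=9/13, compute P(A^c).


P(A') = 1 - P(A) = 1 - 9/13 = 4/13

4/13


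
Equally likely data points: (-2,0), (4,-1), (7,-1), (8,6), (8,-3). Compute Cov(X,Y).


E[X]=5, E[Y]=1/5, E[XY]=13/5
Cov(X,Y) = E[XY] - E[X]E[Y] = 13/5 - 5*1/5 = 8/5

8/5


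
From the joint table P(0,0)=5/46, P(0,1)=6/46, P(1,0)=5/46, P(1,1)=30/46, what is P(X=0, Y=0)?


Read from table: P(X=0, Y=0) = 5/46

5/46


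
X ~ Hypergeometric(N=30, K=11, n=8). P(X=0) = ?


P(X=0) = C(11,0)*C(19,8) / C(30,8)
= 1*75582 / 5852925
= 75582/5852925 = 646/50025

646/50025


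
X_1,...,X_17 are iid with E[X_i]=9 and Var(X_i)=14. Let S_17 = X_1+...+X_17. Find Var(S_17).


By independence, Var(S_n) = n*Var(X_1) = 17*14 = 238

238


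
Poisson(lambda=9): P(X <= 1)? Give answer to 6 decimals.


P(X<=1) = e^(-9)*9^0/0! + e^(-9)*9^1/1!
≈ 0.0001234098 + 0.0011106882
= 0.0012340980
≈ 0.001234

0.001234


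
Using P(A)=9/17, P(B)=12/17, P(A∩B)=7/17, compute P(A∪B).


P(A∪B) = P(A) + P(B) - P(A∩B)
= 9/17 + 12/17 - 7/17 = 14/17

14/17


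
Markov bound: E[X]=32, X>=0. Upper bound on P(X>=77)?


Markov: P(X >= a) <= E[X]/a
P(X >= 77) <= 32/77

32/77


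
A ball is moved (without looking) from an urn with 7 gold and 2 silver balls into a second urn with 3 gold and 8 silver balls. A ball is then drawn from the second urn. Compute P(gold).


P(transfer gold) = 7/9; P(transfer silver) = 2/9
If gold transferred: Urn II has 4 gold of 12, so P(gold|gold moved) = 1/3
If silver transferred: Urn II has 3 gold of 12, so P(gold|silver moved) = 1/4
By total probability: P(gold) = 7/9*1/3 + 2/9*1/4 = 17/54

17/54


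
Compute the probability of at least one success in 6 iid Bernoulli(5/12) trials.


P(at least one) = 1 - P(none)
P(none) = (1 - 5/12)^6 = (7/12)^6 = 117649/2985984
P(at least one) = 1 - 117649/2985984 = 2868335/2985984

2868335/2985984


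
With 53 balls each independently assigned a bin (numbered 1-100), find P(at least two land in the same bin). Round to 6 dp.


P(all different) = prod((100-i)/100 for i=0..52) = 0.000000
P(at least one match) = 1 - 0.000000 = 1.000000

1.000000


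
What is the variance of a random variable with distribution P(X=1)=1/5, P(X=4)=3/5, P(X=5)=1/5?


E[X] = 18/5, E[X^2] = 74/5
Var(X) = E[X^2] - (E[X])^2 = 74/5 - (18/5)^2 = 46/25

46/25


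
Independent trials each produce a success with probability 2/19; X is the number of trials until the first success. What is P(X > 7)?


P(X > 7) = P(first 7 trials all fail) = (1-p)^7 = (17/19)^7 = 410338673/893871739

410338673/893871739


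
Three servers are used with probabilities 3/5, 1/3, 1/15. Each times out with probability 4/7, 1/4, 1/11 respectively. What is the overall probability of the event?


P(A) = P(A|B1)P(B1) + P(A|B2)P(B2) + P(A|B3)P(B3)
= 4/7*3/5 + 1/4*1/3 + 1/11*1/15
= 12/35 + 1/12 + 1/165 = 1997/4620

1997/4620


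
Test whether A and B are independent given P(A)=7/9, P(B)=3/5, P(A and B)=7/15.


P(A)*P(B) = 7/9*3/5 = 7/15
P(A∩B) = 7/15, which equals P(A)P(B), so independent

Yes, A and B are independent


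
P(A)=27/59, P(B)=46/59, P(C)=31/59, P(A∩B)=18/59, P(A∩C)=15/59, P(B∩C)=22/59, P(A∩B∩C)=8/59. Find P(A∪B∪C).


P(A∪B∪C) = P(A)+P(B)+P(C) - P(AB)-P(AC)-P(BC) + P(ABC)
= 27/59+46/59+31/59 - 18/59-15/59-22/59 + 8/59
= 57/59

57/59


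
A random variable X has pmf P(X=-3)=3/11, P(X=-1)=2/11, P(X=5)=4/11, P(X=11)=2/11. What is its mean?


E[X] = sum(x * P(x))
= -3*3/11 - 1*2/11 + 5*4/11 + 11*2/11
= 31/11

31/11


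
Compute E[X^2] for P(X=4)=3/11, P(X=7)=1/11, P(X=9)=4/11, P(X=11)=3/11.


E[X^2] = sum(g(x)*P(x))
= 16*3/11 + 49*1/11 + 81*4/11 + 121*3/11
= 784/11

784/11


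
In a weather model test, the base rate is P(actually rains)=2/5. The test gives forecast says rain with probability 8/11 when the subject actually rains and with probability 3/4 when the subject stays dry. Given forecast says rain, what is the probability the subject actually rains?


P(A) = P(A|B)P(B) + P(A|B')P(B') = 8/11*2/5 + 3/4*3/5 = 163/220
P(B|A) = P(A|B)P(B)/P(A) = (16/55)/(163/220) = 64/163

64/163


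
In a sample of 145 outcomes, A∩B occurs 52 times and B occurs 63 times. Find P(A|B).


P(A|B) = P(A∩B)/P(B) = (52/145)/(63/145) = 52/63

52/63


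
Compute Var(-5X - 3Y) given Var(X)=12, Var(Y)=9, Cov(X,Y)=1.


Var(-5X - 3Y) = (-5)^2*Var(X) + (-3)^2*Var(Y) + 2*(-5)*(-3)*Cov(X,Y)
= 25*12 + 9*9 + 30*1
= 300 + 81 + 30 = 411

411


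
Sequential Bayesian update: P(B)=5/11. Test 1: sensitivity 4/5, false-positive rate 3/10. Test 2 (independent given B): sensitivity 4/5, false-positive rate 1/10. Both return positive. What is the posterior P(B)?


After test 1: P(+) = 4/5*5/11 + 3/10*6/11 = 29/55
P(B|+) = (4/11)/(29/55) = 20/29
After test 2 (use post1 as new prior): P(+) = 4/5*20/29 + 1/10*9/29 = 169/290
P(B|+,+) = (16/29)/(169/290) = 160/169

160/169


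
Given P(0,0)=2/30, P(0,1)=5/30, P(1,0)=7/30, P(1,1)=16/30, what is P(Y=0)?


P(Y=0) = P(0,0)+P(1,0) = 2/30 + 7/30 = 9/30 = 3/10

3/10


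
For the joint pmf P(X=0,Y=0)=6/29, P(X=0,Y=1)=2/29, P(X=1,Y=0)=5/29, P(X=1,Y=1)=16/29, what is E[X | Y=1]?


P(Y=1) = 18/29
E[X|Y=1] = (0*2 + 1*16)/18 = 16/18 = 8/9

8/9


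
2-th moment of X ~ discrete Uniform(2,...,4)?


E[X^2] = (1/3) * sum(x^2 for x=2..4)
= 29/3

29/3


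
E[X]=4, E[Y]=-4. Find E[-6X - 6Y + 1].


E[-6X - 6Y + 1] = -6*E[X] - 6*E[Y] + 1
= (-6)*(4) + (-6)*(-4) + (1)
= -24 + 24 + 1 = 1

1


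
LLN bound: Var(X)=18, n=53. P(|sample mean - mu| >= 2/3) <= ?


Var(Xbar) = Var(X)/n = 18/53
Chebyshev: P(|Xbar-mu| >= 2/3) <= Var(Xbar)/(2/3)^2 = (18/53)/(4/9) = 81/106

81/106


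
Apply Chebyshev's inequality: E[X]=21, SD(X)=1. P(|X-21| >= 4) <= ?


k = 4/1 = 4
Chebyshev: P(|X-mu| >= k*sigma) <= 1/k^2 = 1/4^2 = 1/16

1/16


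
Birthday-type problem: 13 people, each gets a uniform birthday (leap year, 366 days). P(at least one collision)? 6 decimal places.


P(all different) = prod((366-i)/366 for i=0..12) = 0.806071
P(at least one match) = 1 - 0.806071 = 0.193929

0.193929


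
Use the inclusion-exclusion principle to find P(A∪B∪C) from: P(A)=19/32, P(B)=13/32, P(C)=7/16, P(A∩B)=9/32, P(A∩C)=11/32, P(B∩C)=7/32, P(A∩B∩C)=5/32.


P(A∪B∪C) = P(A)+P(B)+P(C) - P(AB)-P(AC)-P(BC) + P(ABC)
= 19/32+13/32+7/16 - 9/32-11/32-7/32 + 5/32
= 3/4

3/4


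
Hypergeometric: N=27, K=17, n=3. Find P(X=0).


P(X=0) = C(17,0)*C(10,3) / C(27,3)
= 1*120 / 2925
= 120/2925 = 8/195

8/195


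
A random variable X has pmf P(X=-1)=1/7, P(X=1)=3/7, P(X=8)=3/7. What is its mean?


E[X] = sum(x * P(x))
= -1*1/7 + 1*3/7 + 8*3/7
= 26/7

26/7


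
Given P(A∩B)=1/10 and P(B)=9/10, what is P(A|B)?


P(A|B) = P(A∩B)/P(B) = (2/20)/(18/20) = 2/18 = 1/9

1/9


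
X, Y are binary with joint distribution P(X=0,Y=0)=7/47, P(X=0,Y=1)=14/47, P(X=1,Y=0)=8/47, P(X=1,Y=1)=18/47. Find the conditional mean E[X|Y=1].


P(Y=1) = 32/47
E[X|Y=1] = (0*14 + 1*18)/32 = 18/32 = 9/16

9/16


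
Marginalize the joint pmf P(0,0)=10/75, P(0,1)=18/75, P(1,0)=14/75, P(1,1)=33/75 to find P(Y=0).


P(Y=0) = P(0,0)+P(1,0) = 10/75 + 14/75 = 24/75 = 8/25

8/25


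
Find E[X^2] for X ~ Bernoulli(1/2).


For Bernoulli: X in {0,1}
E[X^2] = 0^2*(1-1/2) + 1^2*1/2 = 1/2

1/2


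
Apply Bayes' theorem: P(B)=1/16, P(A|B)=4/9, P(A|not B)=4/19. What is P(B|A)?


P(A) = P(A|B)P(B) + P(A|B')P(B') = 4/9*1/16 + 4/19*15/16 = 77/342
P(B|A) = P(A|B)P(B)/P(A) = (1/36)/(77/342) = 19/154

19/154


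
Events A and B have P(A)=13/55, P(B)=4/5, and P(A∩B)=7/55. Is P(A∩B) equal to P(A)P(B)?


P(A)*P(B) = 13/55*4/5 = 52/275
P(A∩B) = 7/55 != 52/275, so not independent

No, A and B are not independent


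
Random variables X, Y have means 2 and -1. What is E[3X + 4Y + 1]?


E[3X + 4Y + 1] = 3*E[X] + 4*E[Y] + 1
= (3)*(2) + (4)*(-1) + (1)
= 6 - 4 + 1 = 3

3


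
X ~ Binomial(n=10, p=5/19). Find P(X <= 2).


P(X<=2) = P(X=0) + P(X=1) + P(X=2)
= 289254654976/6131066257801 + 1033052339200/6131066257801 + 1660262688000/6131066257801
= 2982569682176/6131066257801

2982569682176/6131066257801


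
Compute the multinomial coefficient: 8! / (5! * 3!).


8! = 40320
Denominator: 5!=120 * 3!=6
Coefficient = 40320 / 720 = 56

56


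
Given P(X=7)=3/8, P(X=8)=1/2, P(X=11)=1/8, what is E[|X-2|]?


E[|X-2|] = sum(g(x)*P(x))
= 5*3/8 + 6*1/2 + 9*1/8
= 6

6


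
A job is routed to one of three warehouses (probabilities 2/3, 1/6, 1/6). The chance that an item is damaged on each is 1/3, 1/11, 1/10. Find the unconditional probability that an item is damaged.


P(A) = P(A|B1)P(B1) + P(A|B2)P(B2) + P(A|B3)P(B3)
= 1/3*2/3 + 1/11*1/6 + 1/10*1/6
= 2/9 + 1/66 + 1/60 = 503/1980

503/1980


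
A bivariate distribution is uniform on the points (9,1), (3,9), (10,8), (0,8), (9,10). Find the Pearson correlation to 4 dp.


Cov(X,Y) = -3.4400, Var(X) = 15.7600, Var(Y) = 10.1600
rho = Cov/(sqrt(VarX)*sqrt(VarY)) = -0.2719

-0.2719


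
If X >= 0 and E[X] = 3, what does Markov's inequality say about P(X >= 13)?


Markov: P(X >= a) <= E[X]/a
P(X >= 13) <= 3/13

3/13


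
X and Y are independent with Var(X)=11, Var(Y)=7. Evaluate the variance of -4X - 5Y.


Independence => Cov(X,Y)=0
Var(-4X - 5Y) = (-4)^2*Var(X) + (-5)^2*Var(Y)
= 16*11 + 25*7 = 351

351


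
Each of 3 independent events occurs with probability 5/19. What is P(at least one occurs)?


P(at least one) = 1 - P(none)
P(none) = (1 - 5/19)^3 = (14/19)^3 = 2744/6859
P(at least one) = 1 - 2744/6859 = 4115/6859

4115/6859


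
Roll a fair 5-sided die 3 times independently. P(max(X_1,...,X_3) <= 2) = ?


P(max <= 2) = P(all X_i <= 2) = (P(X_1 <= 2))^3
= (2/5)^3 = 8/125

8/125


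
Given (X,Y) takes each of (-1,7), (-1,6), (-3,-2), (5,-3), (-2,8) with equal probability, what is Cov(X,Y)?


E[X]=-2/5, E[Y]=16/5, E[XY]=-38/5
Cov(X,Y) = E[XY] - E[X]E[Y] = -38/5 + 2/5*16/5 = -158/25

-158/25


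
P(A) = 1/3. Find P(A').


P(A') = 1 - P(A) = 1 - 1/3 = 2/3

2/3


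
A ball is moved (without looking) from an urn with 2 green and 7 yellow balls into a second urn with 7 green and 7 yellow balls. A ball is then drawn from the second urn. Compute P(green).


P(transfer green) = 2/9; P(transfer yellow) = 7/9
If green transferred: Urn II has 8 green of 15, so P(green|green moved) = 8/15
If yellow transferred: Urn II has 7 green of 15, so P(green|yellow moved) = 7/15
By total probability: P(green) = 2/9*8/15 + 7/9*7/15 = 13/27

13/27


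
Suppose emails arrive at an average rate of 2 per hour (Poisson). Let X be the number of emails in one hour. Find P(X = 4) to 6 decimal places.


P(X=4) = e^(-2) * 2^4 / 4!
≈ 0.1353352832 * 16 / 24
≈ 0.090224

0.090224


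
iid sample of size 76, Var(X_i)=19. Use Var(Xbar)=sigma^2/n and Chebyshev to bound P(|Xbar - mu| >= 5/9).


Var(Xbar) = Var(X)/n = 19/76
Chebyshev: P(|Xbar-mu| >= 5/9) <= Var(Xbar)/(5/9)^2 = (1/4)/(25/81) = 81/100

81/100


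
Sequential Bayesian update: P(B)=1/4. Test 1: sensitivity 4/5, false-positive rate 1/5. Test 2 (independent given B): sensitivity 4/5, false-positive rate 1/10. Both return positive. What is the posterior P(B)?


After test 1: P(+) = 4/5*1/4 + 1/5*3/4 = 7/20
P(B|+) = (1/5)/(7/20) = 4/7
After test 2 (use post1 as new prior): P(+) = 4/5*4/7 + 1/10*3/7 = 1/2
P(B|+,+) = (16/35)/(1/2) = 32/35

32/35


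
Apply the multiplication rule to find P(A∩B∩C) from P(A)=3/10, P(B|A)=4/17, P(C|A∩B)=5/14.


P(A∩B∩C) = P(A) * P(B|A) * P(C|A∩B)
= 3/10 * 4/17 * 5/14
= 6/85 * 5/14 = 3/119

3/119


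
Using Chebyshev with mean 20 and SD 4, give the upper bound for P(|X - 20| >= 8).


k = 8/4 = 2
Chebyshev: P(|X-mu| >= k*sigma) <= 1/k^2 = 1/2^2 = 1/4

1/4


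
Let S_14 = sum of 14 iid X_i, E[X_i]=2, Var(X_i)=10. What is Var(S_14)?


By independence, Var(S_n) = n*Var(X_1) = 14*10 = 140

140


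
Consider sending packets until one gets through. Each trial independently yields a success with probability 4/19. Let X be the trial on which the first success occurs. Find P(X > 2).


P(X > 2) = P(first 2 trials all fail) = (1-p)^2 = (15/19)^2 = 225/361

225/361


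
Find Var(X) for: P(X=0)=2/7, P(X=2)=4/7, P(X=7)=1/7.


E[X] = 15/7, E[X^2] = 65/7
Var(X) = E[X^2] - (E[X])^2 = 65/7 - (15/7)^2 = 230/49

230/49


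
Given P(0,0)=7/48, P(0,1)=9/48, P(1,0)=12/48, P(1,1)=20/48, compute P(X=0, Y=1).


Read from table: P(X=0, Y=1) = 9/48 = 3/16

3/16


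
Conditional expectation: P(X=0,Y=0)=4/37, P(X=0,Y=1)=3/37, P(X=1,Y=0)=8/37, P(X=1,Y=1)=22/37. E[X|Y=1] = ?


P(Y=1) = 25/37
E[X|Y=1] = (0*3 + 1*22)/25 = 22/25

22/25


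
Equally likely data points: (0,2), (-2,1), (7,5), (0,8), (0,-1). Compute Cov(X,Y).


E[X]=1, E[Y]=3, E[XY]=33/5
Cov(X,Y) = E[XY] - E[X]E[Y] = 33/5 - 1*3 = 18/5

18/5


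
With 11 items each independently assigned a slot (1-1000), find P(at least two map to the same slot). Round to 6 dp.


P(all different) = prod((1000-i)/1000 for i=0..10) = 0.946302
P(at least one match) = 1 - 0.946302 = 0.053698

0.053698


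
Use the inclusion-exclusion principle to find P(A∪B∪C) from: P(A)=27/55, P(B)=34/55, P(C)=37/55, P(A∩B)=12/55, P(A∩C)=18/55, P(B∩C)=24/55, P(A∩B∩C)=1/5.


P(A∪B∪C) = P(A)+P(B)+P(C) - P(AB)-P(AC)-P(BC) + P(ABC)
= 27/55+34/55+37/55 - 12/55-18/55-24/55 + 1/5
= 1

1


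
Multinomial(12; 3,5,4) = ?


12! = 479001600
Denominator: 3!=6 * 5!=120 * 4!=24
Coefficient = 479001600 / 17280 = 27720

27720


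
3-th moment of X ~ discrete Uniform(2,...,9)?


E[X^3] = (1/8) * sum(x^3 for x=2..9)
= 2024/8 = 253

253


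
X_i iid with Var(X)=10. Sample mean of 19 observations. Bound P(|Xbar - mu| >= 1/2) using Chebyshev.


Var(Xbar) = Var(X)/n = 10/19
Chebyshev: P(|Xbar-mu| >= 1/2) <= Var(Xbar)/(1/2)^2 = (10/19)/(1/4) = 40/19
Bound exceeds 1, so trivial bound: 1

1


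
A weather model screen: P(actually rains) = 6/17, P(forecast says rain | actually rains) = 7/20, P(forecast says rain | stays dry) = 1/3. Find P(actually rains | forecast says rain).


P(A) = P(A|B)P(B) + P(A|B')P(B') = 7/20*6/17 + 1/3*11/17 = 173/510
P(B|A) = P(A|B)P(B)/P(A) = (21/170)/(173/510) = 63/173

63/173


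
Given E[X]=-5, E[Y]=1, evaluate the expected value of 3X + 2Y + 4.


E[3X + 2Y + 4] = 3*E[X] + 2*E[Y] + 4
= (3)*(-5) + (2)*(1) + (4)
= -15 + 2 + 4 = -9

-9


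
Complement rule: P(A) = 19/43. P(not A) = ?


P(A') = 1 - P(A) = 1 - 19/43 = 24/43

24/43


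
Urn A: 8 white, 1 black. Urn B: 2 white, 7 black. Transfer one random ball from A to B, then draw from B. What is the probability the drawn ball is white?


P(transfer white) = 8/9; P(transfer black) = 1/9
If white transferred: Urn II has 3 white of 10, so P(white|white moved) = 3/10
If black transferred: Urn II has 2 white of 10, so P(white|black moved) = 1/5
By total probability: P(white) = 8/9*3/10 + 1/9*1/5 = 13/45

13/45


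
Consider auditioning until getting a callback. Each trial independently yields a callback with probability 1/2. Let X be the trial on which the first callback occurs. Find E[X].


For geometric (trials until first success), E[X] = 1/p = 1/(1/2) = 2

2


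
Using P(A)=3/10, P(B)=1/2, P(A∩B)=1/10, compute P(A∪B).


P(A∪B) = P(A) + P(B) - P(A∩B)
= 3/10 + 1/2 - 1/10 = 7/10

7/10


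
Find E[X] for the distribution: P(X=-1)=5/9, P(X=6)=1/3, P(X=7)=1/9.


E[X] = sum(x * P(x))
= -1*5/9 + 6*1/3 + 7*1/9
= 20/9

20/9


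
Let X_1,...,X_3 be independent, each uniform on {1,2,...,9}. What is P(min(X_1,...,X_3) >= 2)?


P(min >= 2) = P(all X_i >= 2) = (P(X_1 >= 2))^3
= (8/9)^3 = 512/729

512/729


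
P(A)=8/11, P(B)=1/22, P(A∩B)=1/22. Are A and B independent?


P(A)*P(B) = 8/11*1/22 = 4/121
P(A∩B) = 1/22 != 4/121, so not independent

No, A and B are not independent


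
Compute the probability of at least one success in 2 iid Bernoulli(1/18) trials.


P(at least one) = 1 - P(none)
P(none) = (1 - 1/18)^2 = (17/18)^2 = 289/324
P(at least one) = 1 - 289/324 = 35/324

35/324


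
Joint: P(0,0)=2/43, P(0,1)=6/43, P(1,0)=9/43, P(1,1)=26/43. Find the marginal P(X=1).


P(X=1) = P(1,0)+P(1,1) = 9/43 + 26/43 = 35/43

35/43


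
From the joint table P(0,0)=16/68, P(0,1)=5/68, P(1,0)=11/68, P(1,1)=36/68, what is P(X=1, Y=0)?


Read from table: P(X=1, Y=0) = 11/68

11/68


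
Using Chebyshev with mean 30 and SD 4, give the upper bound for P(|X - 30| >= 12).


k = 12/4 = 3
Chebyshev: P(|X-mu| >= k*sigma) <= 1/k^2 = 1/3^2 = 1/9

1/9


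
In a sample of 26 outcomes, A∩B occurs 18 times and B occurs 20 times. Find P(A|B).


P(A|B) = P(A∩B)/P(B) = (18/26)/(20/26) = 18/20 = 9/10

9/10


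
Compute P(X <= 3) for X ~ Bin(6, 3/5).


P(X<=3) = P(X=0) + P(X=1) + P(X=2) + P(X=3)
= 64/15625 + 576/15625 + 432/3125 + 864/3125
= 1424/3125

1424/3125


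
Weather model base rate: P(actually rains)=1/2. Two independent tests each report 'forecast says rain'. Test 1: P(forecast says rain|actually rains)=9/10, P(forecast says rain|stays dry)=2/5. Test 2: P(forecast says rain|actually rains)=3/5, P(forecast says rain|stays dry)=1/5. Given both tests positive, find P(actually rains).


After test 1: P(+) = 9/10*1/2 + 2/5*1/2 = 13/20
P(B|+) = (9/20)/(13/20) = 9/13
After test 2 (use post1 as new prior): P(+) = 3/5*9/13 + 1/5*4/13 = 31/65
P(B|+,+) = (27/65)/(31/65) = 27/31

27/31


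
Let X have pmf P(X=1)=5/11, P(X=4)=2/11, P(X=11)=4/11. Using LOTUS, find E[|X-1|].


E[|X-1|] = sum(g(x)*P(x))
= 0*5/11 + 3*2/11 + 10*4/11
= 46/11

46/11


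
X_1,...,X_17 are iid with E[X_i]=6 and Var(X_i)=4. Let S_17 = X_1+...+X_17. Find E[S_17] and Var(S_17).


E[S_n] = n*mu = 17*6 = 102
Var(S_n) = n*sigma^2 = 17*4 = 68

E[S_17]=102, Var(S_17)=68


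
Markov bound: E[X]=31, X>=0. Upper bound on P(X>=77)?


Markov: P(X >= a) <= E[X]/a
P(X >= 77) <= 31/77

31/77


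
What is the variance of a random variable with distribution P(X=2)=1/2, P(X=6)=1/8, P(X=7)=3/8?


E[X] = 35/8, E[X^2] = 199/8
Var(X) = E[X^2] - (E[X])^2 = 199/8 - (35/8)^2 = 367/64

367/64


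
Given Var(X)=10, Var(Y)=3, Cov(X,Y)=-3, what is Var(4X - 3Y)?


Var(4X - 3Y) = 4^2*Var(X) + (-3)^2*Var(Y) + 2*4*(-3)*Cov(X,Y)
= 16*10 + 9*3 - 24*(-3)
= 160 + 27 + 72 = 259

259


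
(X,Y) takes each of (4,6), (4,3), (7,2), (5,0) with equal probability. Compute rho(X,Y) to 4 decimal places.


Cov(X,Y) = -1.2500, Var(X) = 1.5000, Var(Y) = 4.6875
rho = Cov/(sqrt(VarX)*sqrt(VarY)) = -0.4714

-0.4714


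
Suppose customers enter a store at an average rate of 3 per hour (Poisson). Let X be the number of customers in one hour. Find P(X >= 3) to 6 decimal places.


P(X>=3) = 1 - P(X<=2) = 1 - (e^(-3)*3^0/0! + e^(-3)*3^1/1! + e^(-3)*3^2/2!)
≈ 1 - (0.0497870684 + 0.1493612051 + 0.2240418077)
= 1 - 0.4231900812 = 0.5768099188
≈ 0.576810

0.576810


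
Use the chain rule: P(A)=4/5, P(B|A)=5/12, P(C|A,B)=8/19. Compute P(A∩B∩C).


P(A∩B∩C) = P(A) * P(B|A) * P(C|A∩B)
= 4/5 * 5/12 * 8/19
= 1/3 * 8/19 = 8/57

8/57


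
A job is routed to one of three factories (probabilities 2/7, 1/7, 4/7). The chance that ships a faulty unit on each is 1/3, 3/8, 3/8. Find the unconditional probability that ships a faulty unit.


P(A) = P(A|B1)P(B1) + P(A|B2)P(B2) + P(A|B3)P(B3)
= 1/3*2/7 + 3/8*1/7 + 3/8*4/7
= 2/21 + 3/56 + 3/14 = 61/168

61/168


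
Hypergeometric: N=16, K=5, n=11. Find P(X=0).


P(X=0) = C(5,0)*C(11,11) / C(16,11)
= 1*1 / 4368
= 1/4368

1/4368


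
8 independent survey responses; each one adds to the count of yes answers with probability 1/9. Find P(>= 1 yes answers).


P(at least one) = 1 - P(none)
P(none) = (1 - 1/9)^8 = (8/9)^8 = 16777216/43046721
P(at least one) = 1 - 16777216/43046721 = 26269505/43046721

26269505/43046721


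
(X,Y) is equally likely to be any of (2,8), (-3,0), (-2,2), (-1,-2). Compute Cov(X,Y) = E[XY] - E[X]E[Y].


E[X]=-1, E[Y]=2, E[XY]=7/2
Cov(X,Y) = E[XY] - E[X]E[Y] = 7/2 + 1*2 = 11/2

11/2


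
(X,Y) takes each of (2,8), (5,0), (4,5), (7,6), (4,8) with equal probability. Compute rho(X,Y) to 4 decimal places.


Cov(X,Y) = -1.7600, Var(X) = 2.6400, Var(Y) = 8.6400
rho = Cov/(sqrt(VarX)*sqrt(VarY)) = -0.3685

-0.3685


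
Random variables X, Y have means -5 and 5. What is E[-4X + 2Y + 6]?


E[-4X + 2Y + 6] = -4*E[X] + 2*E[Y] + 6
= (-4)*(-5) + (2)*(5) + (6)
= 20 + 10 + 6 = 36

36


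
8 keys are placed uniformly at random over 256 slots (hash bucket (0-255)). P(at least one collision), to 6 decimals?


P(all different) = prod((256-i)/256 for i=0..7) = 0.895423
P(at least one match) = 1 - 0.895423 = 0.104577

0.104577


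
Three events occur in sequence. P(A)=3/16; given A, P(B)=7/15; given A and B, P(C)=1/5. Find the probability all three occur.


P(A∩B∩C) = P(A) * P(B|A) * P(C|A∩B)
= 3/16 * 7/15 * 1/5
= 7/80 * 1/5 = 7/400

7/400


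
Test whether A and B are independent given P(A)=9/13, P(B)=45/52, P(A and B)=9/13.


P(A)*P(B) = 9/13*45/52 = 405/676
P(A∩B) = 9/13 != 405/676, so not independent

No, A and B are not independent


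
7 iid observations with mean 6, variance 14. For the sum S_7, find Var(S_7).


By independence, Var(S_n) = n*Var(X_1) = 7*14 = 98

98


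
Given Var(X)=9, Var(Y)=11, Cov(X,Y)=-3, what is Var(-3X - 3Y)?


Var(-3X - 3Y) = (-3)^2*Var(X) + (-3)^2*Var(Y) + 2*(-3)*(-3)*Cov(X,Y)
= 9*9 + 9*11 + 18*(-3)
= 81 + 99 - 54 = 126

126


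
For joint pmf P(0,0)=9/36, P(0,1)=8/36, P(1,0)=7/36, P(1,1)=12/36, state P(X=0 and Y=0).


Read from table: P(X=0, Y=0) = 9/36 = 1/4

1/4


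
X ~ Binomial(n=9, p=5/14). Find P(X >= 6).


P(X>=6) = P(X=6) + P(X=7) + P(X=8) + P(X=9)
= 34171875/737894528 + 56953125/5165261696 + 31640625/20661046784 + 1953125/20661046784
= 87015625/1475789056

87015625/1475789056


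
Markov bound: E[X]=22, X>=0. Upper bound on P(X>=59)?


Markov: P(X >= a) <= E[X]/a
P(X >= 59) <= 22/59

22/59


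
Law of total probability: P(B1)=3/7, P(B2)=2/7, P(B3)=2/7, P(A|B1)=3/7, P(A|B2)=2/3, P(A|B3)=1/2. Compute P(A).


P(A) = P(A|B1)P(B1) + P(A|B2)P(B2) + P(A|B3)P(B3)
= 3/7*3/7 + 2/3*2/7 + 1/2*2/7
= 9/49 + 4/21 + 1/7 = 76/147

76/147


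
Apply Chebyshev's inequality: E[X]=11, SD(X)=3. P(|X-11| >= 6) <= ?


k = 6/3 = 2
Chebyshev: P(|X-mu| >= k*sigma) <= 1/k^2 = 1/2^2 = 1/4

1/4


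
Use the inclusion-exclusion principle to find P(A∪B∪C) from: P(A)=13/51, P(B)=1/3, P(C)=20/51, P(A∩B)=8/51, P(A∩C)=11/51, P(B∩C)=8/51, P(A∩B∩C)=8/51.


P(A∪B∪C) = P(A)+P(B)+P(C) - P(AB)-P(AC)-P(BC) + P(ABC)
= 13/51+1/3+20/51 - 8/51-11/51-8/51 + 8/51
= 31/51

31/51


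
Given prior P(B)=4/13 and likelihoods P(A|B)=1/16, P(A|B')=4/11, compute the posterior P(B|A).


P(A) = P(A|B)P(B) + P(A|B')P(B') = 1/16*4/13 + 4/11*9/13 = 155/572
P(B|A) = P(A|B)P(B)/P(A) = (1/52)/(155/572) = 11/155

11/155


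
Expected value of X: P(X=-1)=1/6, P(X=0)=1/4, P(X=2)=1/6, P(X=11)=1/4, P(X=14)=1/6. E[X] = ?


E[X] = sum(x * P(x))
= -1*1/6 + 0*1/4 + 2*1/6 + 11*1/4 + 14*1/6
= 21/4

21/4


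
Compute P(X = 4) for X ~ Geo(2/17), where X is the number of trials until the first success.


P(X=4) = (1-p)^3 * p = (15/17)^3 * 2/17
= 3375/4913 * 2/17 = 6750/83521

6750/83521


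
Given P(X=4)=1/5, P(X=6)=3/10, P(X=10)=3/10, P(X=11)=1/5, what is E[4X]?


E[4X] = sum(g(x)*P(x))
= 16*1/5 + 24*3/10 + 40*3/10 + 44*1/5
= 156/5

156/5


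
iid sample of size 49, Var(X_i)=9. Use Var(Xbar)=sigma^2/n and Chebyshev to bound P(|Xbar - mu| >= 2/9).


Var(Xbar) = Var(X)/n = 9/49
Chebyshev: P(|Xbar-mu| >= 2/9) <= Var(Xbar)/(2/9)^2 = (9/49)/(4/81) = 729/196
Bound exceeds 1, so trivial bound: 1

1


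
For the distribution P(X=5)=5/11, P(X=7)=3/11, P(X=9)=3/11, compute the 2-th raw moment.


E[X^2] = sum(x^2 * P(x))
= 25*5/11 + 49*3/11 + 81*3/11
= 515/11

515/11


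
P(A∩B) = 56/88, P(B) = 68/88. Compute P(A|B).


P(A|B) = P(A∩B)/P(B) = (56/88)/(68/88) = 56/68 = 14/17

14/17


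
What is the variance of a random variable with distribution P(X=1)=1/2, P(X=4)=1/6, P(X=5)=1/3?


E[X] = 17/6, E[X^2] = 23/2
Var(X) = E[X^2] - (E[X])^2 = 23/2 - (17/6)^2 = 125/36

125/36


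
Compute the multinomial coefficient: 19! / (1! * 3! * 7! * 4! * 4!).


19! = 121645100408832000
Denominator: 1!=1 * 3!=6 * 7!=5040 * 4!=24 * 4!=24
Coefficient = 121645100408832000 / 17418240 = 6983776800

6983776800


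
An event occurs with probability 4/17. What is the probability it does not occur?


P(A') = 1 - P(A) = 1 - 4/17 = 13/17

13/17


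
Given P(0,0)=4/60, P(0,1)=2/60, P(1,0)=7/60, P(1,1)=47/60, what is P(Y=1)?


P(Y=1) = P(0,1)+P(1,1) = 2/60 + 47/60 = 49/60

49/60


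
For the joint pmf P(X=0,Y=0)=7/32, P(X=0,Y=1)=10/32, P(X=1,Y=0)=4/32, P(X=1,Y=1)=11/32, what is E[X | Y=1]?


P(Y=1) = 21/32
E[X|Y=1] = (0*10 + 1*11)/21 = 11/21

11/21


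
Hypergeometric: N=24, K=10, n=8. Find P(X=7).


P(X=7) = C(10,7)*C(14,1) / C(24,8)
= 120*14 / 735471
= 1680/735471 = 560/245157

560/245157


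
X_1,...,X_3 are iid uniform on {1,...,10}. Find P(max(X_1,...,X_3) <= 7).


P(max <= 7) = P(all X_i <= 7) = (P(X_1 <= 7))^3
= (7/10)^3 = 343/1000

343/1000
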